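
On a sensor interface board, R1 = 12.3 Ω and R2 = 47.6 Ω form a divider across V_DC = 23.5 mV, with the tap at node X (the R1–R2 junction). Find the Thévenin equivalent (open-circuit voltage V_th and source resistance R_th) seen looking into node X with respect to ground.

V_th ≈ 18.7 mV, R_th ≈ 9.77 Ω

With X open, the divider is unloaded: V_th = 23.5 × 47.6/59.90 = 18.67 mV.
Zeroing V_DC shorts the top of R1 to ground, so R_th = R1 ‖ R2 = 9.774 Ω.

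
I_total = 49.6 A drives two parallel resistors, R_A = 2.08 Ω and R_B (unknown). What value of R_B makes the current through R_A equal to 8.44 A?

In a two-way split, I_A/I_total = R_B/(R_A + R_B).
8.44/49.6 = R_B/(R_A + R_B) → R_B = R_A · (0.1702)/(1 − 0.1702) = 2.08 × 0.2051 = 0.4265 Ω.

R_B ≈ 0.427 Ω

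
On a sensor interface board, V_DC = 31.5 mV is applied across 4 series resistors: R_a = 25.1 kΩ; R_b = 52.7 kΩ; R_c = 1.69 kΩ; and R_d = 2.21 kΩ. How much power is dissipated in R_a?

ΣR = 81.70 kΩ → I = 31.5/81.70 = 0.3856 µA.
V(R_a) = I·R = 9.677 mV; P = V·I = 9.677 × 0.3856 = 3.731 nW.

P ≈ 3.73 nW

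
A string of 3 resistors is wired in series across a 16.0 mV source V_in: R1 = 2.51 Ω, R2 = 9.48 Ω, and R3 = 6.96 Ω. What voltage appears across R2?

ΣR = 2.51 + 9.48 + 6.96 = 18.95 Ω.
By the voltage-divider rule, V = 16.0 × 9.480/18.95 = 8.004 mV.

V ≈ 8.00 mV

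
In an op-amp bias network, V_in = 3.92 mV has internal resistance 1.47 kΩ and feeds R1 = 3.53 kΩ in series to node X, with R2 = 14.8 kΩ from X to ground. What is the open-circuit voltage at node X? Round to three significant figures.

V_th ≈ 2.93 mV

R1' = 1.47 + 3.53 = 5.000 kΩ (source resistance + R1).
With X open, the divider is unloaded: V_th = 3.92 × 14.8/19.80 = 2.930 mV.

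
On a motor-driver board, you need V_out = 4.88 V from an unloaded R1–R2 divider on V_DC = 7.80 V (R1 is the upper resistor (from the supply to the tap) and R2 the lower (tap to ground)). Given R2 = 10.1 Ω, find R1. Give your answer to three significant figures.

Required fraction k = V_out/V_DC = 0.6256.
So R1 = R2 · (V_DC/V_out − 1) = 10.1 × (7.80/4.88 − 1) = 10.1 × 0.5984 = 6.043 Ω.

R1 ≈ 6.04 Ω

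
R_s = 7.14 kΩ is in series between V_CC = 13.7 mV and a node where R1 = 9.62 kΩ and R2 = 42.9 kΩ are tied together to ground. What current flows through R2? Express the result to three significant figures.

I ≈ 0.167 µA

Equivalent of the parallel group: R_p = 7.858 kΩ.
V_A = 13.7 × 7.858/15.00 = 7.178 mV.
Branch current I = V_A/R2 = 7.178/42.9 = 0.1673 µA.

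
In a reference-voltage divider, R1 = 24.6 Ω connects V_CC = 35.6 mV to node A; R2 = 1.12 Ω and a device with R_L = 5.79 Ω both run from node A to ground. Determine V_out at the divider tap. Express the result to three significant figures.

V_out ≈ 1.31 mV

R2 ‖ R_L = (1.12 × 5.79)/(1.12 + 5.79) = 0.9385 Ω.
Voltage divider with the loaded lower leg: V_out = 35.6 × 0.9385/(24.6 + 0.9385) = 35.6 × 0.03675 = 1.308 mV.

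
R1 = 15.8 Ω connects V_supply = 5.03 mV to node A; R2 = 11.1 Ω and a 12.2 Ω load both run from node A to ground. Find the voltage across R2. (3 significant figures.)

V_out ≈ 1.35 mV

R2 ‖ R_L = (11.1 × 12.2)/(11.1 + 12.2) = 5.812 Ω.
Voltage divider with the loaded lower leg: V_out = 5.03 × 5.812/(15.8 + 5.812) = 5.03 × 0.2689 = 1.353 mV.
(Unloaded it would be 2.08 mV; the load pulls it down.)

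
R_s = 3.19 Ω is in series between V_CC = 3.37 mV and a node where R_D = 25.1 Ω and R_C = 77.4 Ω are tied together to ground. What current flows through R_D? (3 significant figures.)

I ≈ 0.115 mA

Equivalent of the parallel group: R_p = 18.95 Ω.
V_A by voltage divider: V_A = 3.37 × 18.95/(3.19 + 18.95) = 2.885 mV.
I(R_D) = V_A / R_D = 2.885/25.1 = 0.1149 mA.
(Equivalently: I_total = 0.1522 mA, then current-divider fraction G_k/ΣG = 0.7551.)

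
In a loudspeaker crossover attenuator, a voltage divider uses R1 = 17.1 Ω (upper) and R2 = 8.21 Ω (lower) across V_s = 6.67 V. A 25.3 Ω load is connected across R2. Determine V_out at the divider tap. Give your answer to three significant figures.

The load sits in parallel with R2, giving an effective lower resistance R2' = R2·R_L/(R2+R_L) = 6.199 Ω.
Now apply the divider: V_out = 6.67 × 0.2660 = 1.775 V.

V_out ≈ 1.77 V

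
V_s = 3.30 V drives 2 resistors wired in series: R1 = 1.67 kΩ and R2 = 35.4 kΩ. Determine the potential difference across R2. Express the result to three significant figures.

Series total: ΣR = 1.67 + 35.4 = 37.07 kΩ.
V = V_s · R/ΣR = 3.30 × 0.9550 = 3.151 V.

V ≈ 3.15 V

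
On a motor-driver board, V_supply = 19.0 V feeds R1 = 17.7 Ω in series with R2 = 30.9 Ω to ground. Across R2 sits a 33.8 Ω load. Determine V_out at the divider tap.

R2 ‖ R_L = (30.9 × 33.8)/(30.9 + 33.8) = 16.14 Ω.
Now apply the divider: V_out = 19.0 × 0.4770 = 9.063 V.

V_out ≈ 9.06 V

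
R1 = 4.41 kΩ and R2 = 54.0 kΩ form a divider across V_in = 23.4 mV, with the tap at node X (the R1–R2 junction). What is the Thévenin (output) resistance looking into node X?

R_th ≈ 4.08 kΩ

Looking into X with the source shorted: R_th = R1·R2/(R1+R2) = 4.410 × 54.0/58.41 = 4.077 kΩ.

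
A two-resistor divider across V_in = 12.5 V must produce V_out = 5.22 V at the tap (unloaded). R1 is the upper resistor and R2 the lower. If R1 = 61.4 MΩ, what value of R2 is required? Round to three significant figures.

R2 ≈ 44.0 MΩ

The divider ratio is R2/(R1+R2) = 5.22/12.5 = 0.4176.
Rearranging, R2 = R1·k/(1−k) = 61.4 × 0.7170 = 44.03 MΩ.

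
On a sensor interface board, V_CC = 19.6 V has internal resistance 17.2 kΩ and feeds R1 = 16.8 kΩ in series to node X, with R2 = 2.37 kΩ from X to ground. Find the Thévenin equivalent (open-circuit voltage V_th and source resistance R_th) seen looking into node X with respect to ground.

R1' = 17.2 + 16.8 = 34.00 kΩ (source resistance + R1).
V_th is the unloaded tap voltage: V_CC · R2/(R1'+R2) = 19.6 × 0.06516 = 1.277 V.
With V_CC suppressed (replaced by a short), R_th = R1' ‖ R2 = (34.00 × 2.37)/(34.00 + 2.37) = 2.216 kΩ.

V_th ≈ 1.28 V, R_th ≈ 2.22 kΩ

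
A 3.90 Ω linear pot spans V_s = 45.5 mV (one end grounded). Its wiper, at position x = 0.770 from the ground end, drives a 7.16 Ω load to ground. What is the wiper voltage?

The pot divides into 0.8970 Ω above the wiper and 3.003 Ω below.
(x·R_p) ‖ R_L = 2.116 Ω.
Then V_out = V_s · 2.116/(0.8970 + 2.116) = 31.95 mV.
(Unloaded: V_out = x·V_s = 35.0 mV.)

V_out ≈ 32.0 mV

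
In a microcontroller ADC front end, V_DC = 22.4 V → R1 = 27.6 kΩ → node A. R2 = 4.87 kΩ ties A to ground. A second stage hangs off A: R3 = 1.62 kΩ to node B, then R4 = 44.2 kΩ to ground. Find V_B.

V_B ≈ 2.97 V

The second stage (R3 + R4 = 45.82 kΩ) loads node A in parallel with R2.
Effective lower resistance at A: R2 ‖ 45.82 = 4.402 kΩ.
First divider: V_A = V_DC · 4.402/(27.6 + 4.402) = 3.081 V.
V_B = V_A × 0.9646 = 2.972 V.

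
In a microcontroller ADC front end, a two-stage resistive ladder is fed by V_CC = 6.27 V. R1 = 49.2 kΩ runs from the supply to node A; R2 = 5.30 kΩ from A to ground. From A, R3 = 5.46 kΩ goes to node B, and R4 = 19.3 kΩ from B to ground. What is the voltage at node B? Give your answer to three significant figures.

The second stage (R3 + R4 = 24.76 kΩ) loads node A in parallel with R2.
R2 ‖ (R3+R4) = 4.366 kΩ.
V_A = 6.27 × 4.366/(49.2 + 4.366) = 0.5110 V.
V_B = V_A × 0.7795 = 0.3983 V.

V_B ≈ 0.398 V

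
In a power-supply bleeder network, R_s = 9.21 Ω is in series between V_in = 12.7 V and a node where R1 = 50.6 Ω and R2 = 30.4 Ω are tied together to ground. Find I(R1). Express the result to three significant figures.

Equivalent of the parallel group: R_p = 18.99 Ω.
V_A = 12.7 × 18.99/28.20 = 8.552 V.
I(R1) = V_A / R1 = 8.552/50.6 = 0.1690 A.

I ≈ 0.169 A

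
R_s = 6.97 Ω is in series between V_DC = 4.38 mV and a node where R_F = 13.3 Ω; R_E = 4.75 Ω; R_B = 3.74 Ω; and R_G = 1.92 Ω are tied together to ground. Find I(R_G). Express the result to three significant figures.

I ≈ 0.269 mA

Combine the parallel branches: R_p = (1/13.3 + 1/4.75 + 1/3.74 + 1/1.92)⁻¹ = 0.9312 Ω.
V_A by voltage divider: V_A = 4.38 × 0.9312/(6.97 + 0.9312) = 0.5162 mV.
Branch current I = V_A/R_G = 0.5162/1.92 = 0.2688 mA.
(Check via current divider: I_total = 0.5543 mA; share G_k/ΣG = 0.4850 → same result.)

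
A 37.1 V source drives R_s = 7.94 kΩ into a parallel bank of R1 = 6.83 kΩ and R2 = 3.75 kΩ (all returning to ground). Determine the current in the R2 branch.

I ≈ 2.31 mA

Equivalent of the parallel group: R_p = 2.421 kΩ.
V_A by voltage divider: V_A = 37.1 × 2.421/(7.94 + 2.421) = 8.669 V.
Branch current I = V_A/R2 = 8.669/3.75 = 2.312 mA.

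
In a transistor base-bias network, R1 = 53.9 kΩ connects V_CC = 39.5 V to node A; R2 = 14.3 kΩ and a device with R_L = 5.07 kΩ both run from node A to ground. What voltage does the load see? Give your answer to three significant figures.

R2 ‖ R_L = (14.3 × 5.07)/(14.3 + 5.07) = 3.743 kΩ.
Now apply the divider: V_out = 39.5 × 0.06493 = 2.565 V.

V_out ≈ 2.56 V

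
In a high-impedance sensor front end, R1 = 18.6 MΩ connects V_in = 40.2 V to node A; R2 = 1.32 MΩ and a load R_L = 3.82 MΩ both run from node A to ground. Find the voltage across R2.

First combine the lower leg with the load: R2 ‖ R_L = 0.9810 MΩ.
Voltage divider with the loaded lower leg: V_out = 40.2 × 0.9810/(18.6 + 0.9810) = 40.2 × 0.05010 = 2.014 V.
(Unloaded it would be 2.66 V; the load pulls it down.)

V_out ≈ 2.01 V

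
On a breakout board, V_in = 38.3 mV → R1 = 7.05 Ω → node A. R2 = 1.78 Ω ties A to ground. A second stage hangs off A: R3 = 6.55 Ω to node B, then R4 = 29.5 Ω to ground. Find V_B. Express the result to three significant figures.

V_B ≈ 6.08 mV

Node A sees R2 in parallel with the series input of stage 2, R3 + R4 = 36.05 Ω.
Effective lower resistance at A: R2 ‖ 36.05 = 1.696 Ω.
V_A = 38.3 × 1.696/(7.05 + 1.696) = 7.428 mV.
Then the unloaded second divider: V_B = V_A × R4/(R3+R4) = 7.428 × 0.8183 = 6.078 mV.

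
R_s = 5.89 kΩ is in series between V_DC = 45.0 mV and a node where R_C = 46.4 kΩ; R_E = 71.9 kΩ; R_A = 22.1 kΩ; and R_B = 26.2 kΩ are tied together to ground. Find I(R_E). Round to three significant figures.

Equivalent of the parallel group: R_p = 8.412 kΩ.
Node voltage V_A = V_DC · R_p/(R_s + R_p) = 45.0 × 0.5882 = 26.47 mV.
Branch current I = V_A/R_E = 26.47/71.9 = 0.3681 µA.

I ≈ 0.368 µA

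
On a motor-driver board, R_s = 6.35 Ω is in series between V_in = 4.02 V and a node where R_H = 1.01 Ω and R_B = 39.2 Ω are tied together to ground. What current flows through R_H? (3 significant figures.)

I ≈ 0.534 A

Parallel bank: R_p = 1/(1/1.01 + 1/39.2) = 0.9846 Ω.
V_A by voltage divider: V_A = 4.02 × 0.9846/(6.35 + 0.9846) = 0.5397 V.
I(R_H) = V_A / R_H = 0.5397/1.01 = 0.5343 A.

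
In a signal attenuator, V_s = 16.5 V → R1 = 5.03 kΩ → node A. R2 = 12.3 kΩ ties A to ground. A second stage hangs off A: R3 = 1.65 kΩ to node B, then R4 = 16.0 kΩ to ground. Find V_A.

V_A ≈ 9.74 V

The second stage (R3 + R4 = 17.65 kΩ) loads node A in parallel with R2.
R2 ‖ (R3+R4) = 7.249 kΩ.
V_A = 16.5 × 7.249/(5.03 + 7.249) = 9.741 V.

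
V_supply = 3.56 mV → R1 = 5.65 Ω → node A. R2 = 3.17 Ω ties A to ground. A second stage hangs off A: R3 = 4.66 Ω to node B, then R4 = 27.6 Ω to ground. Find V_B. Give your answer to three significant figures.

V_B ≈ 1.03 mV

Looking into the second stage from A: R3 + R4 = 32.26 Ω appears in parallel with R2.
Effective lower resistance at A: R2 ‖ 32.26 = 2.886 Ω.
So V_A = 3.56 × 0.3381 = 1.204 mV.
Then the unloaded second divider: V_B = V_A × R4/(R3+R4) = 1.204 × 0.8555 = 1.030 mV.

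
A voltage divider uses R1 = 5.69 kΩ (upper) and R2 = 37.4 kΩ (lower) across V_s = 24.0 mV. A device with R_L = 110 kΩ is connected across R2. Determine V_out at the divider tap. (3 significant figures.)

R2 ‖ R_L = (37.4 × 110)/(37.4 + 110) = 27.91 kΩ.
Then V_out = V_s · R2'/(R1 + R2') = 24.0 × 27.91/33.60 = 19.94 mV.
(Unloaded it would be 20.8 mV; the load pulls it down.)

V_out ≈ 19.9 mV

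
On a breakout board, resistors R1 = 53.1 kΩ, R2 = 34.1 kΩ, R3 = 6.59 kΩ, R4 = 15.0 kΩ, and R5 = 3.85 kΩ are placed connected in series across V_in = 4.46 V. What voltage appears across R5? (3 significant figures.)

V ≈ 0.152 V

ΣR = 53.1 + 34.1 + 6.59 + 15.0 + 3.85 = 112.6 kΩ.
By the voltage-divider rule, V = 4.46 × 3.850/112.6 = 0.1524 V.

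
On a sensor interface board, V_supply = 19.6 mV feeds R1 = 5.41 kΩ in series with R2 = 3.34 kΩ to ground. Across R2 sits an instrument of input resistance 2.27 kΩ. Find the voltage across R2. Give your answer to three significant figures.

V_out ≈ 3.92 mV

First combine the lower leg with the load: R2 ‖ R_L = 1.351 kΩ.
Now apply the divider: V_out = 19.6 × 0.1999 = 3.918 mV.
(Unloaded it would be 7.48 mV; the load pulls it down.)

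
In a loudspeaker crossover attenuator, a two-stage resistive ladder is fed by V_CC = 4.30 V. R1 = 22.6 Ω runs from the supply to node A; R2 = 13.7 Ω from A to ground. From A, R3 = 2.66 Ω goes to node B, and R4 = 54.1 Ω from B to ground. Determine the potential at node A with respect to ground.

V_A ≈ 1.41 V

Looking into the second stage from A: R3 + R4 = 56.76 Ω appears in parallel with R2.
R2 ‖ (R3+R4) = 11.04 Ω.
First divider: V_A = V_CC · 11.04/(22.6 + 11.04) = 1.411 V.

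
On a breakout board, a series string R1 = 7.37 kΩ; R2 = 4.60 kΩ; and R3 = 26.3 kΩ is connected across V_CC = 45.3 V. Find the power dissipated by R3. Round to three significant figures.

ΣR = 38.27 kΩ → I = 45.3/38.27 = 1.184 mA.
V(R3) = I·R = 31.13 V; P = V·I = 31.13 × 1.184 = 36.85 mW.

P ≈ 36.8 mW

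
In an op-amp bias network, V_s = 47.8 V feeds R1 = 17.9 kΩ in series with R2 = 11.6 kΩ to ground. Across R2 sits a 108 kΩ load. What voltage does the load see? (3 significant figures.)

V_out ≈ 17.6 V

R2 ‖ R_L = (11.6 × 108)/(11.6 + 108) = 10.47 kΩ.
Now apply the divider: V_out = 47.8 × 0.3692 = 17.65 V.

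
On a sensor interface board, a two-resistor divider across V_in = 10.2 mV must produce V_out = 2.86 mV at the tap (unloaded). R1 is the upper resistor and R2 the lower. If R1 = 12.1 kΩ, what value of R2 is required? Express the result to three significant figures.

R2 ≈ 4.71 kΩ

V_out/V_in = R2/(R1+R2) = 0.2804.
So R2 = R1 · V_out/(V_in − V_out) = 12.1 × 2.86/(10.2 − 2.86) = 12.1 × 0.3896 = 4.715 kΩ.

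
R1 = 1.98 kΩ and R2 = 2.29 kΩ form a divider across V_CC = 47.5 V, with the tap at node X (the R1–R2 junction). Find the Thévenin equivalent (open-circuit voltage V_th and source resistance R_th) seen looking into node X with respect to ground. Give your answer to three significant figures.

V_th ≈ 25.5 V, R_th ≈ 1.06 kΩ

V_th is the unloaded tap voltage: V_CC · R2/(R1+R2) = 47.5 × 0.5363 = 25.47 V.
Zeroing V_CC shorts the top of R1 to ground, so R_th = R1 ‖ R2 = 1.062 kΩ.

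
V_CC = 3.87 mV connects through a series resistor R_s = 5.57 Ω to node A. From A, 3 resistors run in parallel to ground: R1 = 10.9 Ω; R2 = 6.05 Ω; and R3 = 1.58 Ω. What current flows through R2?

I ≈ 0.107 mA

Parallel bank: R_p = 1/(1/10.9 + 1/6.05 + 1/1.58) = 1.124 Ω.
Node voltage V_A = V_CC · R_p/(R_s + R_p) = 3.87 × 0.1679 = 0.6497 mV.
I(R2) = V_A / R2 = 0.6497/6.05 = 0.1074 mA.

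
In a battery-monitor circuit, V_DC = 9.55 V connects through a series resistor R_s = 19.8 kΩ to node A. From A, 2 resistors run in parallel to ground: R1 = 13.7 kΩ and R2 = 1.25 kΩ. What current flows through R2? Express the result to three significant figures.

Parallel bank: R_p = 1/(1/13.7 + 1/1.25) = 1.145 kΩ.
Node voltage V_A = V_DC · R_p/(R_s + R_p) = 9.55 × 0.05469 = 0.5223 V.
I(R2) = V_A / R2 = 0.5223/1.25 = 0.4178 mA.
(Check via current divider: I_total = 0.4559 mA; share G_k/ΣG = 0.9164 → same result.)

I ≈ 0.418 mA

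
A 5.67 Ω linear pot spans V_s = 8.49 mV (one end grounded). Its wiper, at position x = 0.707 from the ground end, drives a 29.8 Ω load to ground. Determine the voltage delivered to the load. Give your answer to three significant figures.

The pot divides into 1.661 Ω above the wiper and 4.009 Ω below.
(x·R_p) ‖ R_L = 3.533 Ω.
V_out = 8.49 × 3.533/(1.661 + 3.533) = 5.775 mV.
(Unloaded: V_out = x·V_s = 6.00 mV.)

V_out ≈ 5.77 mV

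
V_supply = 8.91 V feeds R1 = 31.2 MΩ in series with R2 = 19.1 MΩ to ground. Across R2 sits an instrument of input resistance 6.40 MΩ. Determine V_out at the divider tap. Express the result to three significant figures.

First combine the lower leg with the load: R2 ‖ R_L = 4.794 MΩ.
Now apply the divider: V_out = 8.91 × 0.1332 = 1.187 V.

V_out ≈ 1.19 V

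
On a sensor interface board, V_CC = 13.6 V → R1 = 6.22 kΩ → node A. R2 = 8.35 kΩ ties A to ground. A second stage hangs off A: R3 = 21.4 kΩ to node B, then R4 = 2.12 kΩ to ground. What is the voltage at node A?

V_A ≈ 6.77 V

Looking into the second stage from A: R3 + R4 = 23.52 kΩ appears in parallel with R2.
Effective lower resistance at A: R2 ‖ 23.52 = 6.162 kΩ.
First divider: V_A = V_CC · 6.162/(6.22 + 6.162) = 6.768 V.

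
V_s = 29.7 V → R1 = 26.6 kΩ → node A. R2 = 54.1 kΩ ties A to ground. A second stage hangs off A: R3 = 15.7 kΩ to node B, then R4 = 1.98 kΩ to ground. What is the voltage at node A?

V_A ≈ 9.91 V

Node A sees R2 in parallel with the series input of stage 2, R3 + R4 = 17.68 kΩ.
Effective lower resistance at A: R2 ‖ 17.68 = 13.33 kΩ.
V_A = 29.7 × 13.33/(26.6 + 13.33) = 9.913 V.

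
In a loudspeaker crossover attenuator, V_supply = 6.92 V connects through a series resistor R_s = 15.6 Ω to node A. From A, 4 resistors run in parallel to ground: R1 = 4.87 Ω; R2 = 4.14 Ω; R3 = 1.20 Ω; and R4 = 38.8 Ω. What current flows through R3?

I ≈ 0.270 A

Parallel bank: R_p = 1/(1/4.87 + 1/4.14 + 1/1.20 + 1/38.8) = 0.7657 Ω.
V_A by voltage divider: V_A = 6.92 × 0.7657/(15.6 + 0.7657) = 0.3238 V.
Branch current I = V_A/R3 = 0.3238/1.20 = 0.2698 A.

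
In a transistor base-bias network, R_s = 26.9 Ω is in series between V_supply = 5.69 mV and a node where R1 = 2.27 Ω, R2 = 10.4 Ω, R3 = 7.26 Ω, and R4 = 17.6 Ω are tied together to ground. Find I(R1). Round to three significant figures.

Combine the parallel branches: R_p = (1/2.27 + 1/10.4 + 1/7.26 + 1/17.6)⁻¹ = 1.368 Ω.
Node voltage V_A = V_supply · R_p/(R_s + R_p) = 5.69 × 0.04838 = 0.2753 mV.
I(R1) = V_A / R1 = 0.2753/2.27 = 0.1213 mA.
(Equivalently: I_total = 0.2013 mA, then current-divider fraction G_k/ΣG = 0.6024.)

I ≈ 0.121 mA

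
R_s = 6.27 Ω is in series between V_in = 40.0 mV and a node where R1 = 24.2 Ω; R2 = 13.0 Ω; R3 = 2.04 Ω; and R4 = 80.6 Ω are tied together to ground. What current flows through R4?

Equivalent of the parallel group: R_p = 1.611 Ω.
V_A = 40.0 × 1.611/7.881 = 8.175 mV.
Branch current I = V_A/R4 = 8.175/80.6 = 0.1014 mA.

I ≈ 0.101 mA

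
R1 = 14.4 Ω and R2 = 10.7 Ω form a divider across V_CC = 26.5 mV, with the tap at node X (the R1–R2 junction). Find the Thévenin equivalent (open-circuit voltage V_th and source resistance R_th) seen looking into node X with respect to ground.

V_th is the unloaded tap voltage: V_CC · R2/(R1+R2) = 26.5 × 0.4263 = 11.30 mV.
Zeroing V_CC shorts the top of R1 to ground, so R_th = R1 ‖ R2 = 6.139 Ω.

V_th ≈ 11.3 mV, R_th ≈ 6.14 Ω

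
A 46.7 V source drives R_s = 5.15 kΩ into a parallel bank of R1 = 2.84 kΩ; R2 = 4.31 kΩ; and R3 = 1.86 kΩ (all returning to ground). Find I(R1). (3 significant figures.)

Parallel bank: R_p = 1/(1/2.84 + 1/4.31 + 1/1.86) = 0.8915 kΩ.
V_A = 46.7 × 0.8915/6.041 = 6.891 V.
Branch current I = V_A/R1 = 6.891/2.84 = 2.426 mA.
(Equivalently: I_total = 7.730 mA, then current-divider fraction G_k/ΣG = 0.3139.)

I ≈ 2.43 mA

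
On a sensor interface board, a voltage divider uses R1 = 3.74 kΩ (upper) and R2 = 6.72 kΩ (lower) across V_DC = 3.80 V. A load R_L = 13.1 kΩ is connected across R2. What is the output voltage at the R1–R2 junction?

V_out ≈ 2.06 V

First combine the lower leg with the load: R2 ‖ R_L = 4.442 kΩ.
Now apply the divider: V_out = 3.80 × 0.5429 = 2.063 V.
(Unloaded it would be 2.44 V; the load pulls it down.)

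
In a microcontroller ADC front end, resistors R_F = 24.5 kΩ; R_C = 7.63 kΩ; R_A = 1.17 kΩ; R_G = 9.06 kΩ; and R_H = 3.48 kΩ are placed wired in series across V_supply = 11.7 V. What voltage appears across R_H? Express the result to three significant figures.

V ≈ 0.888 V

ΣR = 24.5 + 7.63 + 1.17 + 9.06 + 3.48 = 45.84 kΩ.
Voltage divider: V = V_supply · (3.480 / 45.84) = 11.7 × 0.07592 = 0.8882 V.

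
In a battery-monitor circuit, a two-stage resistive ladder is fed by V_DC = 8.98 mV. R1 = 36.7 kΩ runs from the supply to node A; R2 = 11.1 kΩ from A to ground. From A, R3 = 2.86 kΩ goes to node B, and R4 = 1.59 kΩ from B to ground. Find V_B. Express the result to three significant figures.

V_B ≈ 0.256 mV

The second stage (R3 + R4 = 4.450 kΩ) loads node A in parallel with R2.
R2 ‖ (R3+R4) = 3.177 kΩ.
V_A = 8.98 × 3.177/(36.7 + 3.177) = 0.7153 mV.
V_B = V_A × 0.3573 = 0.2556 mV.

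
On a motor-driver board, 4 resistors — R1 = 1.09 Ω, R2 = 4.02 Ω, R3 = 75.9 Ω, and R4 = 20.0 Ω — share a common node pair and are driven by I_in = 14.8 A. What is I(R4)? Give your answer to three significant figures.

Total conductance ΣG = 1/1.09 + 1/4.02 + 1/75.9 + 1/20.0 = 1.229 (units of 1/Ω).
Current divider: I(R4) = I_in · G_k/ΣG = 14.8 × (0.05000/1.229) = 14.8 × 0.04067 = 0.6019 A.

I ≈ 0.602 A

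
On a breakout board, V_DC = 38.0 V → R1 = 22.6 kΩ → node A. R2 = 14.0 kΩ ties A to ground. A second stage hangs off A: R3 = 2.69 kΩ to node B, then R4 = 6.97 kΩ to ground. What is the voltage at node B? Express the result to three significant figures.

Looking into the second stage from A: R3 + R4 = 9.660 kΩ appears in parallel with R2.
R2 ‖ (R3+R4) = 5.716 kΩ.
So V_A = 38.0 × 0.2019 = 7.671 V.
Stage 2 is unloaded, so V_B = V_A · R4/(R3+R4) = 7.671 × 6.97/9.660 = 5.535 V.

V_B ≈ 5.53 V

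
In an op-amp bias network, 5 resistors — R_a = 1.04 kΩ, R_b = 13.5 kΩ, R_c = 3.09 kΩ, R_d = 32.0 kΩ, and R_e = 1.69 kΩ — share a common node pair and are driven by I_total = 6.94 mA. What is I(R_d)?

I ≈ 0.109 mA

Total conductance ΣG = 1/1.04 + 1/13.5 + 1/3.09 + 1/32.0 + 1/1.69 = 1.982 (units of 1/kΩ).
By the current-divider rule, I = I_total · G_k/ΣG = 6.94 × 0.01577 = 0.1094 mA.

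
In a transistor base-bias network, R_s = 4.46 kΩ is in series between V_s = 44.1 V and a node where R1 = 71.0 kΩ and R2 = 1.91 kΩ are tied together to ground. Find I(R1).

I ≈ 0.183 mA

Parallel bank: R_p = 1/(1/71.0 + 1/1.91) = 1.860 kΩ.
Node voltage V_A = V_s · R_p/(R_s + R_p) = 44.1 × 0.2943 = 12.98 V.
I(R1) = V_A / R1 = 12.98/71.0 = 0.1828 mA.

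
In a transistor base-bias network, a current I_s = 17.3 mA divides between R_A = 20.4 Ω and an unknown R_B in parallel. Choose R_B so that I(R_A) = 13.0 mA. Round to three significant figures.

Two-branch current divider: I_A = I_s · R_B/(R_A + R_B).
13.0/17.3 = R_B/(R_A + R_B) → R_B = R_A · (0.7514)/(1 − 0.7514) = 20.4 × 3.023 = 61.67 Ω.

R_B ≈ 61.7 Ω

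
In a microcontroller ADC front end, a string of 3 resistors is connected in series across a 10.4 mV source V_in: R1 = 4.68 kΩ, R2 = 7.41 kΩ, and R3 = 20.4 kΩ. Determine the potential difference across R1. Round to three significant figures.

V ≈ 1.50 mV

ΣR = 4.68 + 7.41 + 20.4 = 32.49 kΩ.
V = V_in · R/ΣR = 10.4 × 0.1440 = 1.498 mV.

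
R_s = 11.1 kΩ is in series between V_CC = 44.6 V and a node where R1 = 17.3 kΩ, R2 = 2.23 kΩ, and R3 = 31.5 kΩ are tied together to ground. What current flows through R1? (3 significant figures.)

I ≈ 0.370 mA

Equivalent of the parallel group: R_p = 1.859 kΩ.
Node voltage V_A = V_CC · R_p/(R_s + R_p) = 44.6 × 0.1434 = 6.397 V.
Branch current I = V_A/R1 = 6.397/17.3 = 0.3698 mA.
(Equivalently: I_total = 3.442 mA, then current-divider fraction G_k/ΣG = 0.1074.)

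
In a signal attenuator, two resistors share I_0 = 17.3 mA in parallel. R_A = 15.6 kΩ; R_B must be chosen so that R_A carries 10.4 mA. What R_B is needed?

R_B ≈ 23.5 kΩ

The fraction through R_A equals R_B/(R_A+R_B).
10.4/17.3 = R_B/(R_A + R_B) → R_B = R_A · (0.6012)/(1 − 0.6012) = 15.6 × 1.507 = 23.51 kΩ.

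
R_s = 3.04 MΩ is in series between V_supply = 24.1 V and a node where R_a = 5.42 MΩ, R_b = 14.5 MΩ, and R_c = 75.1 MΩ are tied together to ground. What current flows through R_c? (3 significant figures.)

I ≈ 0.177 µA

Parallel bank: R_p = 1/(1/5.42 + 1/14.5 + 1/75.1) = 3.748 MΩ.
V_A by voltage divider: V_A = 24.1 × 3.748/(3.04 + 3.748) = 13.31 V.
I(R_c) = V_A / R_c = 13.31/75.1 = 0.1772 µA.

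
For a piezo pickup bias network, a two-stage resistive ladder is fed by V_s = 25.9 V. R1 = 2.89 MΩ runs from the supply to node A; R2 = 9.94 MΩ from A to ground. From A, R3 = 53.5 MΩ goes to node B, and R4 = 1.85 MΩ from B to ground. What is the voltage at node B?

V_B ≈ 0.645 V

The second stage (R3 + R4 = 55.35 MΩ) loads node A in parallel with R2.
Effective lower resistance at A: R2 ‖ 55.35 = 8.427 MΩ.
V_A = 25.9 × 8.427/(2.89 + 8.427) = 19.29 V.
Then the unloaded second divider: V_B = V_A × R4/(R3+R4) = 19.29 × 0.03342 = 0.6446 V.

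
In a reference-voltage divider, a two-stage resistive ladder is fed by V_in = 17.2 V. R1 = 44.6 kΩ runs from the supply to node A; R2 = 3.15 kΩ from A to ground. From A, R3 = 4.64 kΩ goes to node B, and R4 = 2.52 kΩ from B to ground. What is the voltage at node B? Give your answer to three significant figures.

V_B ≈ 0.283 V

Node A sees R2 in parallel with the series input of stage 2, R3 + R4 = 7.160 kΩ.
Effective lower resistance at A: R2 ‖ 7.160 = 2.188 kΩ.
So V_A = 17.2 × 0.04676 = 0.8042 V.
Stage 2 is unloaded, so V_B = V_A · R4/(R3+R4) = 0.8042 × 2.52/7.160 = 0.2830 V.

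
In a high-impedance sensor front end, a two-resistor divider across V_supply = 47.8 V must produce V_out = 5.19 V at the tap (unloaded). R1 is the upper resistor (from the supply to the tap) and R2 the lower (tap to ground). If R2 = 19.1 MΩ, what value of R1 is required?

R1 ≈ 157 MΩ

V_out/V_supply = R2/(R1+R2) = 0.1086.
Rearranging, R1 = R2·(1−k)/k = 19.1 × 8.210 = 156.8 MΩ.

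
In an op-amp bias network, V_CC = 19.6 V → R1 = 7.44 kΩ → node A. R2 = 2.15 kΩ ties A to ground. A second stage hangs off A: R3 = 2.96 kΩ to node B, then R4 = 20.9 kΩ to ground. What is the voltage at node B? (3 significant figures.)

Looking into the second stage from A: R3 + R4 = 23.86 kΩ appears in parallel with R2.
R2 ‖ (R3+R4) = 1.972 kΩ.
So V_A = 19.6 × 0.2095 = 4.107 V.
Stage 2 is unloaded, so V_B = V_A · R4/(R3+R4) = 4.107 × 20.9/23.86 = 3.598 V.

V_B ≈ 3.60 V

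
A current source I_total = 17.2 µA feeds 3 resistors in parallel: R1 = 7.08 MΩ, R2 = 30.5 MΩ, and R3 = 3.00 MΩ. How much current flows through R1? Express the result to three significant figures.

Conductances: ΣG = 1/7.08 + 1/30.5 + 1/3.00 = 0.5074 (1/MΩ).
R1 takes the fraction G_k/ΣG = 0.1412/0.5074 = 0.2784, so I = 17.2 × 0.2784 = 4.788 µA.

I ≈ 4.79 µA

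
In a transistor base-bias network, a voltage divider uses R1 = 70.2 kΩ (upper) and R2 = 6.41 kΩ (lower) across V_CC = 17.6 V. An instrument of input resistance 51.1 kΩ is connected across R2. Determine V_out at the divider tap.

V_out ≈ 1.32 V

R2 ‖ R_L = (6.41 × 51.1)/(6.41 + 51.1) = 5.696 kΩ.
Now apply the divider: V_out = 17.6 × 0.07504 = 1.321 V.
(Unloaded it would be 1.47 V; the load pulls it down.)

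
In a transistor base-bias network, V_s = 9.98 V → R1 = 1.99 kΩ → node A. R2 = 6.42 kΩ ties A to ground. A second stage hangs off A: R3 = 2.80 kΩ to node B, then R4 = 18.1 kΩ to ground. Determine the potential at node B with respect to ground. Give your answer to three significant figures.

Looking into the second stage from A: R3 + R4 = 20.90 kΩ appears in parallel with R2.
Effective lower resistance at A: R2 ‖ 20.90 = 4.911 kΩ.
First divider: V_A = V_s · 4.911/(1.99 + 4.911) = 7.102 V.
V_B = V_A × 0.8660 = 6.151 V.

V_B ≈ 6.15 V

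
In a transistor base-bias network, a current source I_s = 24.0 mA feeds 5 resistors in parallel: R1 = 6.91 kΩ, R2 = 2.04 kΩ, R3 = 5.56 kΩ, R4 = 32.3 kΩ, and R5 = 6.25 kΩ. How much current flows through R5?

ΣG = 1/6.91 + 1/2.04 + 1/5.56 + 1/32.3 + 1/6.25 = 1.006.
By the current-divider rule, I = I_s · G_k/ΣG = 24.0 × 0.1591 = 3.818 mA.

I ≈ 3.82 mA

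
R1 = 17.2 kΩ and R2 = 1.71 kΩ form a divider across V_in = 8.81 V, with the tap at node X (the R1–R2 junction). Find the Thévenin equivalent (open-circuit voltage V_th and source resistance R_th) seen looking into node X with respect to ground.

V_th ≈ 0.797 V, R_th ≈ 1.56 kΩ

V_th is the unloaded tap voltage: V_in · R2/(R1+R2) = 8.81 × 0.09043 = 0.7967 V.
Looking into X with the source shorted: R_th = R1·R2/(R1+R2) = 17.20 × 1.71/18.91 = 1.555 kΩ.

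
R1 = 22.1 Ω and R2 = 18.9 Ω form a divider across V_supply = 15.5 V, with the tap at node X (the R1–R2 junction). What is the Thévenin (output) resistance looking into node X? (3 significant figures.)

R_th ≈ 10.2 Ω

Zeroing V_supply shorts the top of R1 to ground, so R_th = R1 ‖ R2 = 10.19 Ω.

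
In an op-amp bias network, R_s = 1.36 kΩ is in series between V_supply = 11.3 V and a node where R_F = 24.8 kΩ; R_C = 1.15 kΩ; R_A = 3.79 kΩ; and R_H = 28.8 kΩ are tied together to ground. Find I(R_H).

Equivalent of the parallel group: R_p = 0.8275 kΩ.
Node voltage V_A = V_supply · R_p/(R_s + R_p) = 11.3 × 0.3783 = 4.275 V.
I(R_H) = V_A / R_H = 4.275/28.8 = 0.1484 mA.

I ≈ 0.148 mA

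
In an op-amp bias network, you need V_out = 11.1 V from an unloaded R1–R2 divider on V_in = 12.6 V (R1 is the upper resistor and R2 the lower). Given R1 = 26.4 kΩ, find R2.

R2 ≈ 195 kΩ

Required fraction k = V_out/V_in = 0.8810.
So R2 = R1 · V_out/(V_in − V_out) = 26.4 × 11.1/(12.6 − 11.1) = 26.4 × 7.400 = 195.4 kΩ.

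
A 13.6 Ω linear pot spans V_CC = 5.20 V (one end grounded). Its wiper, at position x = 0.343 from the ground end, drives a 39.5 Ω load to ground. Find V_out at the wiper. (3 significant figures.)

V_out ≈ 1.66 V

Split the track: R_lower = x·R_p = 4.665 Ω, R_upper = (1−x)·R_p = 8.935 Ω.
Lower segment in parallel with the load: 4.665 ‖ 39.5 = 4.172 Ω.
Loaded-divider output: V_out = 5.20 × 0.3183 = 1.655 V.
(Unloaded: V_out = x·V_CC = 1.78 V.)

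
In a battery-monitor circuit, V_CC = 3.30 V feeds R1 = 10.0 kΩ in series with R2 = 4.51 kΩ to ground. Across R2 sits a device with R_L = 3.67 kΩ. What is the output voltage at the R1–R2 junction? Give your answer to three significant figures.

V_out ≈ 0.555 V

R2 ‖ R_L = (4.51 × 3.67)/(4.51 + 3.67) = 2.023 kΩ.
Voltage divider with the loaded lower leg: V_out = 3.30 × 2.023/(10.0 + 2.023) = 3.30 × 0.1683 = 0.5554 V.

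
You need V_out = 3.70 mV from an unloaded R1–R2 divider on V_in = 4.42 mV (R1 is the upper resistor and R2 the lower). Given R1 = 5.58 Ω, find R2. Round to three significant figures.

R2 ≈ 28.7 Ω

V_out/V_in = R2/(R1+R2) = 0.8371.
R2 = R1 · 0.8371/(1 − 0.8371) = 28.68 Ω.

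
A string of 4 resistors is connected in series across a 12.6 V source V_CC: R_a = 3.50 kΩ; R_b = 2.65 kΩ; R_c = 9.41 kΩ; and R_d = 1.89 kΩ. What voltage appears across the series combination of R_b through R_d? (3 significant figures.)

V ≈ 10.1 V

ΣR = 3.50 + 2.65 + 9.41 + 1.89 = 17.45 kΩ.
R_{R_b..R_d} = 2.65 + 9.41 + 1.89 = 13.95 kΩ.
V = V_CC · R/ΣR = 12.6 × 0.7994 = 10.07 V.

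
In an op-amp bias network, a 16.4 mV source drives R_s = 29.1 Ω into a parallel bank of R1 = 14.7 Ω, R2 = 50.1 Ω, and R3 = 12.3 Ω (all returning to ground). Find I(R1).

I ≈ 0.188 mA

Combine the parallel branches: R_p = (1/14.7 + 1/50.1 + 1/12.3)⁻¹ = 5.907 Ω.
V_A by voltage divider: V_A = 16.4 × 5.907/(29.1 + 5.907) = 2.767 mV.
I(R1) = V_A / R1 = 2.767/14.7 = 0.1883 mA.
(Equivalently: I_total = 0.4685 mA, then current-divider fraction G_k/ΣG = 0.4018.)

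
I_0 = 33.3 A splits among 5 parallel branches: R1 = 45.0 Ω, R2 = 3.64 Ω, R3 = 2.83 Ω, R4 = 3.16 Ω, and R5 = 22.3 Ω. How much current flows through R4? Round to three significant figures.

ΣG = 1/45.0 + 1/3.64 + 1/2.83 + 1/3.16 + 1/22.3 = 1.012.
Current divider: I(R4) = I_0 · G_k/ΣG = 33.3 × (0.3165/1.012) = 33.3 × 0.3128 = 10.42 A.

I ≈ 10.4 A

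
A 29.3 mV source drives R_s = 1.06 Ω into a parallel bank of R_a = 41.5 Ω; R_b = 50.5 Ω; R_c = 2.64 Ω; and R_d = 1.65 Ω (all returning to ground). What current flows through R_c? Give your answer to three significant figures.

Equivalent of the parallel group: R_p = 0.9721 Ω.
V_A by voltage divider: V_A = 29.3 × 0.9721/(1.06 + 0.9721) = 14.02 mV.
Branch current I = V_A/R_c = 14.02/2.64 = 5.309 mA.

I ≈ 5.31 mA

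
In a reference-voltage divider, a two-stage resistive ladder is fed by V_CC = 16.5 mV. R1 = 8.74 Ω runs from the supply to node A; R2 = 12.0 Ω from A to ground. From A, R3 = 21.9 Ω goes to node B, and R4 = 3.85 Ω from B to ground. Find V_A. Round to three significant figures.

V_A ≈ 7.98 mV

Looking into the second stage from A: R3 + R4 = 25.75 Ω appears in parallel with R2.
R2 ‖ (R3+R4) = 8.185 Ω.
V_A = 16.5 × 8.185/(8.74 + 8.185) = 7.980 mV.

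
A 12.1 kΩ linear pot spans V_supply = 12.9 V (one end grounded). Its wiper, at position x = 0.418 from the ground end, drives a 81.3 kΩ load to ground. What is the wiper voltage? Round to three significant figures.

V_out ≈ 5.20 V

The pot divides into 7.042 kΩ above the wiper and 5.058 kΩ below.
R_L loads the lower segment: effective lower R = 4.762 kΩ.
Then V_out = V_supply · 4.762/(7.042 + 4.762) = 5.204 V.
(Unloaded: V_out = x·V_supply = 5.39 V.)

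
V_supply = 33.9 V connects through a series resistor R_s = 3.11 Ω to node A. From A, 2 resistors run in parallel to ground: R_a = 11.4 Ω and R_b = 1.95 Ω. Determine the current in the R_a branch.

Parallel bank: R_p = 1/(1/11.4 + 1/1.95) = 1.665 Ω.
V_A by voltage divider: V_A = 33.9 × 1.665/(3.11 + 1.665) = 11.82 V.
Branch current I = V_A/R_a = 11.82/11.4 = 1.037 A.

I ≈ 1.04 A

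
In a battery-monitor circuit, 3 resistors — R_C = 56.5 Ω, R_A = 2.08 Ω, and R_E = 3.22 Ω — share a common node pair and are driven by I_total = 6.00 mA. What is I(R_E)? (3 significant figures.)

I ≈ 2.30 mA

ΣG = 1/56.5 + 1/2.08 + 1/3.22 = 0.8090.
R_E takes the fraction G_k/ΣG = 0.3106/0.8090 = 0.3839, so I = 6.00 × 0.3839 = 2.303 mA.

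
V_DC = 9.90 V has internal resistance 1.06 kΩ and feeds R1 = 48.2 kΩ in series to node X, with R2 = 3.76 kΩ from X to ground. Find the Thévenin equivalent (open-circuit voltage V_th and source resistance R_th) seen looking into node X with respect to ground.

R1' = 1.06 + 48.2 = 49.26 kΩ (source resistance + R1).
Open-circuit (no load on X): V_th = V_DC · R2/(R1' + R2) = 9.90 × 3.76/(49.26 + 3.76) = 0.7021 V.
Zeroing V_DC shorts the top of R1' to ground, so R_th = R1' ‖ R2 = 3.493 kΩ.

V_th ≈ 0.702 V, R_th ≈ 3.49 kΩ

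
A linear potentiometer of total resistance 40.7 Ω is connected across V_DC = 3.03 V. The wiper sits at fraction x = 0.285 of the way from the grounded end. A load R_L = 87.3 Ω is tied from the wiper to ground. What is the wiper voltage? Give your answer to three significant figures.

V_out ≈ 0.789 V

The pot divides into 29.10 Ω above the wiper and 11.60 Ω below.
(x·R_p) ‖ R_L = 10.24 Ω.
Loaded-divider output: V_out = 3.03 × 0.2603 = 0.7886 V.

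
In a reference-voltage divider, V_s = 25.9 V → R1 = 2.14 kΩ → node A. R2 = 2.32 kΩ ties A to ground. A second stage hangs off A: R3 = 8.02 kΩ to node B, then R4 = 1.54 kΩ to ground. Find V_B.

V_B ≈ 1.94 V

Node A sees R2 in parallel with the series input of stage 2, R3 + R4 = 9.560 kΩ.
R2 ‖ (R3+R4) = 1.867 kΩ.
First divider: V_A = V_s · 1.867/(2.14 + 1.867) = 12.07 V.
V_B = V_A × 0.1611 = 1.944 V.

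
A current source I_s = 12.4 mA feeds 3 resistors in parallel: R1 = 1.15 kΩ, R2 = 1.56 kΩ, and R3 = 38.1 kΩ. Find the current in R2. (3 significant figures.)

I ≈ 5.17 mA

Conductances: ΣG = 1/1.15 + 1/1.56 + 1/38.1 = 1.537 (1/kΩ).
R2 takes the fraction G_k/ΣG = 0.6410/1.537 = 0.4171, so I = 12.4 × 0.4171 = 5.172 mA.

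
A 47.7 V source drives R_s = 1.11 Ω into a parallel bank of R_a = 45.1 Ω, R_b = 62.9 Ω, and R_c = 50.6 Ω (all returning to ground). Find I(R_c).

I ≈ 0.886 A

Parallel bank: R_p = 1/(1/45.1 + 1/62.9 + 1/50.6) = 17.29 Ω.
Node voltage V_A = V_DC · R_p/(R_s + R_p) = 47.7 × 0.9397 = 44.82 V.
Branch current I = V_A/R_c = 44.82/50.6 = 0.8858 A.
(Check via current divider: I_total = 2.592 A; share G_k/ΣG = 0.3417 → same result.)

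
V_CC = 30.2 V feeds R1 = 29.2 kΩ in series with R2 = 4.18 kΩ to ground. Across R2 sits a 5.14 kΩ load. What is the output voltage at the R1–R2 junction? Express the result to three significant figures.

V_out ≈ 2.21 V

The load sits in parallel with R2, giving an effective lower resistance R2' = R2·R_L/(R2+R_L) = 2.305 kΩ.
Then V_out = V_CC · R2'/(R1 + R2') = 30.2 × 2.305/31.51 = 2.210 V.
(Unloaded it would be 3.78 V; the load pulls it down.)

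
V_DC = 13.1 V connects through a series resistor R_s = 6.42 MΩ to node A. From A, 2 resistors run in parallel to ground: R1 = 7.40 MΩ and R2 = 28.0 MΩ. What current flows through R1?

Combine the parallel branches: R_p = (1/7.40 + 1/28.0)⁻¹ = 5.853 MΩ.
V_A = 13.1 × 5.853/12.27 = 6.247 V.
I(R1) = V_A / R1 = 6.247/7.40 = 0.8443 µA.

I ≈ 0.844 µA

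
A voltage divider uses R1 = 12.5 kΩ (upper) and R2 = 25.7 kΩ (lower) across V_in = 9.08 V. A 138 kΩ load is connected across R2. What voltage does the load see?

V_out ≈ 5.76 V

First combine the lower leg with the load: R2 ‖ R_L = 21.67 kΩ.
Now apply the divider: V_out = 9.08 × 0.6341 = 5.758 V.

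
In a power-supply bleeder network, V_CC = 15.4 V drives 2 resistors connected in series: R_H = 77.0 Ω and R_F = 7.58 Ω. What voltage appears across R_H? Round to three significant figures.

V ≈ 14.0 V

ΣR = 77.0 + 7.58 = 84.58 Ω.
Voltage divider: V = V_CC · (77.00 / 84.58) = 15.4 × 0.9104 = 14.02 V.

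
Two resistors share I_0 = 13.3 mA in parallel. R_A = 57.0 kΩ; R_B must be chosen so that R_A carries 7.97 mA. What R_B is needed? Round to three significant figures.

In a two-way split, I_A/I_0 = R_B/(R_A + R_B).
7.97/13.3 = R_B/(R_A + R_B) → R_B = R_A · (0.5992)/(1 − 0.5992) = 57.0 × 1.495 = 85.23 kΩ.

R_B ≈ 85.2 kΩ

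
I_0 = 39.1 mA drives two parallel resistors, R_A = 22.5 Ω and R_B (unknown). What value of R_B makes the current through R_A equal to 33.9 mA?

R_B ≈ 147 Ω

In a two-way split, I_A/I_0 = R_B/(R_A + R_B).
33.9/39.1 = R_B/(R_A + R_B) → R_B = R_A · (0.8670)/(1 − 0.8670) = 22.5 × 6.519 = 146.7 Ω.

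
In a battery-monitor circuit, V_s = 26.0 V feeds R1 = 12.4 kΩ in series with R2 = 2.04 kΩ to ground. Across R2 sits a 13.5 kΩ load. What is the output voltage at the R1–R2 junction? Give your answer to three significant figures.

V_out ≈ 3.25 V

R2 ‖ R_L = (2.04 × 13.5)/(2.04 + 13.5) = 1.772 kΩ.
Now apply the divider: V_out = 26.0 × 0.1250 = 3.251 V.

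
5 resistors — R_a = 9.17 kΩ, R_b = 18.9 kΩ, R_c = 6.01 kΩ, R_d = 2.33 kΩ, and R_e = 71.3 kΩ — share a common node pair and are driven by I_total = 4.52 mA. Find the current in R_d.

I ≈ 2.51 mA

Total conductance ΣG = 1/9.17 + 1/18.9 + 1/6.01 + 1/2.33 + 1/71.3 = 0.7716 (units of 1/kΩ).
By the current-divider rule, I = I_total · G_k/ΣG = 4.52 × 0.5563 = 2.514 mA.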